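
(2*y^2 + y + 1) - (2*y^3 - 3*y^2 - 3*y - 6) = -2*y^3 + 5*y^2 + 4*y + 7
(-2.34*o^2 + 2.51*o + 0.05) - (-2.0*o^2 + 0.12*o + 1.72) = -0.34*o^2 + 2.39*o - 1.67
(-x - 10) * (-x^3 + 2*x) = x^4 + 10*x^3 - 2*x^2 - 20*x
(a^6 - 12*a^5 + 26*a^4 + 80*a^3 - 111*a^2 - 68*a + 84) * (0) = 0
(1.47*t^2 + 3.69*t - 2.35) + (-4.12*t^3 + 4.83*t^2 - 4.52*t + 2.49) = -4.12*t^3 + 6.3*t^2 - 0.83*t + 0.14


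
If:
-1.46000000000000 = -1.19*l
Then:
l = 1.23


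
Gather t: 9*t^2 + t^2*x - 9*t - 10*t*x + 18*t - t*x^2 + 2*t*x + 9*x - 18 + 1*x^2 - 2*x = t^2*(x + 9) + t*(-x^2 - 8*x + 9) + x^2 + 7*x - 18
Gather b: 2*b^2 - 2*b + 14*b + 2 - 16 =2*b^2 + 12*b - 14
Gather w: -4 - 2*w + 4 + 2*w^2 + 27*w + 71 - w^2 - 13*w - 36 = w^2 + 12*w + 35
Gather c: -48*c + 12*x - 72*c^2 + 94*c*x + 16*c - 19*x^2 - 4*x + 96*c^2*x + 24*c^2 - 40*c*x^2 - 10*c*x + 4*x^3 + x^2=c^2*(96*x - 48) + c*(-40*x^2 + 84*x - 32) + 4*x^3 - 18*x^2 + 8*x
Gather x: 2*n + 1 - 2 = 2*n - 1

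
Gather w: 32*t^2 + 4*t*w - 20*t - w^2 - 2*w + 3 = 32*t^2 - 20*t - w^2 + w*(4*t - 2) + 3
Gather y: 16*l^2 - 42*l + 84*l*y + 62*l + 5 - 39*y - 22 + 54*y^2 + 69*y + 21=16*l^2 + 20*l + 54*y^2 + y*(84*l + 30) + 4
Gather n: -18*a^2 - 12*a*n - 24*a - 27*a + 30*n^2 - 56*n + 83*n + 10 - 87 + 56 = -18*a^2 - 51*a + 30*n^2 + n*(27 - 12*a) - 21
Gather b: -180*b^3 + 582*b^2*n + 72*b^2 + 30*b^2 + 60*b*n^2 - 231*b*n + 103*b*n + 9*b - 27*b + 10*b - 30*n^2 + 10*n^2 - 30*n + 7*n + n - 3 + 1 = -180*b^3 + b^2*(582*n + 102) + b*(60*n^2 - 128*n - 8) - 20*n^2 - 22*n - 2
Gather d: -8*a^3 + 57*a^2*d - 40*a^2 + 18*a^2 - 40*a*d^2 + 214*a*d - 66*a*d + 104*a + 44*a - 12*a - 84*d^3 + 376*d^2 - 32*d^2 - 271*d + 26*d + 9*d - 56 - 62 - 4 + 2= -8*a^3 - 22*a^2 + 136*a - 84*d^3 + d^2*(344 - 40*a) + d*(57*a^2 + 148*a - 236) - 120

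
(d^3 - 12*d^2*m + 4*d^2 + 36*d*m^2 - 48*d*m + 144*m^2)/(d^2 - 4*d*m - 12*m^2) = (d^2 - 6*d*m + 4*d - 24*m)/(d + 2*m)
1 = 1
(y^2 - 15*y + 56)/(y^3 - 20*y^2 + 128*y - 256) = (y - 7)/(y^2 - 12*y + 32)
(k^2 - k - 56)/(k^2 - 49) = (k - 8)/(k - 7)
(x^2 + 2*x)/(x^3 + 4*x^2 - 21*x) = (x + 2)/(x^2 + 4*x - 21)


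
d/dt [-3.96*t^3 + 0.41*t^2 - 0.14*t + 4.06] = -11.88*t^2 + 0.82*t - 0.14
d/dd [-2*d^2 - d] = -4*d - 1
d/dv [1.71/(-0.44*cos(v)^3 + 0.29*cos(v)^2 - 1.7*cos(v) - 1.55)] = (-2.2572*cos(v)^2 + 0.9918*cos(v) - 2.907)*sin(v)/(0.44*cos(v)^3 - 0.29*cos(v)^2 + 1.7*cos(v) + 1.55)^2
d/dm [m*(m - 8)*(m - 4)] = 3*m^2 - 24*m + 32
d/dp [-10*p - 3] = -10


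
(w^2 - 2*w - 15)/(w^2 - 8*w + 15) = (w + 3)/(w - 3)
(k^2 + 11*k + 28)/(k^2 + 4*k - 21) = (k + 4)/(k - 3)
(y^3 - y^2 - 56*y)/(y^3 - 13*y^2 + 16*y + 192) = y*(y + 7)/(y^2 - 5*y - 24)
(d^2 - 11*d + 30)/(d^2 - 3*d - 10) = (d - 6)/(d + 2)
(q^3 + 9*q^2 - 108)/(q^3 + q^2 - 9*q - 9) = (q^2 + 12*q + 36)/(q^2 + 4*q + 3)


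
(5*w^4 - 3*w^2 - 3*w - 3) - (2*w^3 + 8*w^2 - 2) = 5*w^4 - 2*w^3 - 11*w^2 - 3*w - 1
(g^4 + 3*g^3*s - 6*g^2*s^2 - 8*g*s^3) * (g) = g^5 + 3*g^4*s - 6*g^3*s^2 - 8*g^2*s^3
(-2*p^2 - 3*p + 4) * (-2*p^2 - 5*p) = 4*p^4 + 16*p^3 + 7*p^2 - 20*p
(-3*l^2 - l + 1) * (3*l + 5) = -9*l^3 - 18*l^2 - 2*l + 5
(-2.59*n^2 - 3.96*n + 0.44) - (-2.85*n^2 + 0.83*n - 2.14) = 0.26*n^2 - 4.79*n + 2.58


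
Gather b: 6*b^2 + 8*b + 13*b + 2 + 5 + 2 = 6*b^2 + 21*b + 9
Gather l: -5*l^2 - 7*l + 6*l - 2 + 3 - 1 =-5*l^2 - l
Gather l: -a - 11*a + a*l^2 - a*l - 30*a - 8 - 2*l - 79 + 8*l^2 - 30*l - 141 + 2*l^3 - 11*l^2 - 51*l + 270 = -42*a + 2*l^3 + l^2*(a - 3) + l*(-a - 83) + 42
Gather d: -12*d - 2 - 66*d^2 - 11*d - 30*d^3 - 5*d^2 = -30*d^3 - 71*d^2 - 23*d - 2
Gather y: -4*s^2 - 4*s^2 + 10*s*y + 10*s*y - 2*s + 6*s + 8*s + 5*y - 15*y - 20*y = -8*s^2 + 12*s + y*(20*s - 30)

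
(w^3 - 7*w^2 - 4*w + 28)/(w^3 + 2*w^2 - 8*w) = (w^2 - 5*w - 14)/(w*(w + 4))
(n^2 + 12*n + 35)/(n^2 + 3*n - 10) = (n + 7)/(n - 2)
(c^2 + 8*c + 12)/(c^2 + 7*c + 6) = (c + 2)/(c + 1)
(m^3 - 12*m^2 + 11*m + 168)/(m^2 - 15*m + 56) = m + 3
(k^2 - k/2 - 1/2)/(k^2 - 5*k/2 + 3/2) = (2*k + 1)/(2*k - 3)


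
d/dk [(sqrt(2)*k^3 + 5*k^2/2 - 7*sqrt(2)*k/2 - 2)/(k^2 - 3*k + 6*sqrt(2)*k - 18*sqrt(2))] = (-(2*k - 3 + 6*sqrt(2))*(2*sqrt(2)*k^3 + 5*k^2 - 7*sqrt(2)*k - 4) + (6*sqrt(2)*k^2 + 10*k - 7*sqrt(2))*(k^2 - 3*k + 6*sqrt(2)*k - 18*sqrt(2)))/(2*(k^2 - 3*k + 6*sqrt(2)*k - 18*sqrt(2))^2)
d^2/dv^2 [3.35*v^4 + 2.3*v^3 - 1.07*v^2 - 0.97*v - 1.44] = 40.2*v^2 + 13.8*v - 2.14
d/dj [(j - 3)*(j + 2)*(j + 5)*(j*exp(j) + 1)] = j^4*exp(j) + 8*j^3*exp(j) + j^2*exp(j) + 3*j^2 - 52*j*exp(j) + 8*j - 30*exp(j) - 11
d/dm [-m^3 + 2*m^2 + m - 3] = -3*m^2 + 4*m + 1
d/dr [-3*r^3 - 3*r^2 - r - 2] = -9*r^2 - 6*r - 1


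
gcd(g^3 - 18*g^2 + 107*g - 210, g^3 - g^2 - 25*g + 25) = g - 5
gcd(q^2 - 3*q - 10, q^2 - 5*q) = q - 5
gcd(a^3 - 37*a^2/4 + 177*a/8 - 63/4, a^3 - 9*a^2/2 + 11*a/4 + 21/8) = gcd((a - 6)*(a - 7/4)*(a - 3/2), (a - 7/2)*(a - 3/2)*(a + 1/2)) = a - 3/2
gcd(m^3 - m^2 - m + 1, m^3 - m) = m^2 - 1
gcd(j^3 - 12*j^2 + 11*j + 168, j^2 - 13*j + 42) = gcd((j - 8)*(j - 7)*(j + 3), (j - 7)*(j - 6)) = j - 7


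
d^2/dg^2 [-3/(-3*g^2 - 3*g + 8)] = 18*(-3*g^2 - 3*g + 3*(2*g + 1)^2 + 8)/(3*g^2 + 3*g - 8)^3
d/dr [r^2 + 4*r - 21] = 2*r + 4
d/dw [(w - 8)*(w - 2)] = 2*w - 10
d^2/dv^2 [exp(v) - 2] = exp(v)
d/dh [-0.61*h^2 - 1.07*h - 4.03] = -1.22*h - 1.07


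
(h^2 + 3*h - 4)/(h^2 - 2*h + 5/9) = 9*(h^2 + 3*h - 4)/(9*h^2 - 18*h + 5)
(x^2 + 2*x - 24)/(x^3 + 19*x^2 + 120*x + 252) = (x - 4)/(x^2 + 13*x + 42)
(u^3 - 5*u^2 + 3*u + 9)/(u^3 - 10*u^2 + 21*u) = (u^2 - 2*u - 3)/(u*(u - 7))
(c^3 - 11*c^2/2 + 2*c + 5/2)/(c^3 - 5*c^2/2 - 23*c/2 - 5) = (c - 1)/(c + 2)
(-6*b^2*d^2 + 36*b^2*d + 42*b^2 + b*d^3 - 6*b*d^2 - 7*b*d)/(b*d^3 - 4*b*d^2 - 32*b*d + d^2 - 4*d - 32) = b*(6*b*d^2 - 36*b*d - 42*b - d^3 + 6*d^2 + 7*d)/(-b*d^3 + 4*b*d^2 + 32*b*d - d^2 + 4*d + 32)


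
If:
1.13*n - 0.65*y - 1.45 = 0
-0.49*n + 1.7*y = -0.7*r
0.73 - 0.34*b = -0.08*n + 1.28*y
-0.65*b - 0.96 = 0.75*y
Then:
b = -3.31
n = 2.20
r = -2.31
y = 1.59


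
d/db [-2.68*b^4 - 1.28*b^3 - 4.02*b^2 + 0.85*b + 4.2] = -10.72*b^3 - 3.84*b^2 - 8.04*b + 0.85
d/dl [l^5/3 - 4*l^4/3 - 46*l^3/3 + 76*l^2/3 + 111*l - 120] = 5*l^4/3 - 16*l^3/3 - 46*l^2 + 152*l/3 + 111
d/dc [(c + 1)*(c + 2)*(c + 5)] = 3*c^2 + 16*c + 17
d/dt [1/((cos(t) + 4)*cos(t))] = 2*(cos(t) + 2)*sin(t)/((cos(t) + 4)^2*cos(t)^2)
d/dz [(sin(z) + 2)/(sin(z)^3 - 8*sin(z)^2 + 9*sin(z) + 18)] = 2*(sin(z) + cos(z)^2 + 15)*sin(z)*cos(z)/((sin(z) - 6)^2*(sin(z) - 3)^2*(sin(z) + 1)^2)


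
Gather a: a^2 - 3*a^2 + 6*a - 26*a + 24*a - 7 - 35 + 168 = -2*a^2 + 4*a + 126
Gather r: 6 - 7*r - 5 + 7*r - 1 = 0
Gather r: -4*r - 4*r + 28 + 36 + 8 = 72 - 8*r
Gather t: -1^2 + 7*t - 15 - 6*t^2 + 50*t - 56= -6*t^2 + 57*t - 72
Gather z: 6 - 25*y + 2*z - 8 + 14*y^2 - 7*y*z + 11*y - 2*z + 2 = 14*y^2 - 7*y*z - 14*y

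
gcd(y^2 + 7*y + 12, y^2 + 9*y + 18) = y + 3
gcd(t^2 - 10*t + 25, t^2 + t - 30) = t - 5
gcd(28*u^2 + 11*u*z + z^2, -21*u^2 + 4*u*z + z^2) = 7*u + z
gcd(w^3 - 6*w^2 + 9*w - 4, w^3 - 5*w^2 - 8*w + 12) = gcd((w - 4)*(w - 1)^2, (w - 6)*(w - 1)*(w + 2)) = w - 1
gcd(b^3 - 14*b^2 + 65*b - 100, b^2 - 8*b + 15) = b - 5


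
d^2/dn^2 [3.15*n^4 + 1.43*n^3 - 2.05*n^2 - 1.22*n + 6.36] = 37.8*n^2 + 8.58*n - 4.1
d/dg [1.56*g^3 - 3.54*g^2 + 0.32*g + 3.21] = 4.68*g^2 - 7.08*g + 0.32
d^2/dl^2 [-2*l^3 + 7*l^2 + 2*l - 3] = 14 - 12*l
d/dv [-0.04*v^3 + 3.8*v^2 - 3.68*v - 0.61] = -0.12*v^2 + 7.6*v - 3.68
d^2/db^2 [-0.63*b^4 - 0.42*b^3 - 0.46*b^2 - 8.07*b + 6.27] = -7.56*b^2 - 2.52*b - 0.92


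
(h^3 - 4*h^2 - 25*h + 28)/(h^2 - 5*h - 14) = (h^2 + 3*h - 4)/(h + 2)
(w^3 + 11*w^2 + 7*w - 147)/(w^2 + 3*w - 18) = (w^2 + 14*w + 49)/(w + 6)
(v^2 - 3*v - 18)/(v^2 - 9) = (v - 6)/(v - 3)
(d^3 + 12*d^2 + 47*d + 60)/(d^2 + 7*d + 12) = d + 5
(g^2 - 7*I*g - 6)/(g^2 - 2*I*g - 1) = (g - 6*I)/(g - I)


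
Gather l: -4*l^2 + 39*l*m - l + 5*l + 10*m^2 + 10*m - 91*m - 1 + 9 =-4*l^2 + l*(39*m + 4) + 10*m^2 - 81*m + 8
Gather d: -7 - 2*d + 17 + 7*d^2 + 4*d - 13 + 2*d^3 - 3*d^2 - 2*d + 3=2*d^3 + 4*d^2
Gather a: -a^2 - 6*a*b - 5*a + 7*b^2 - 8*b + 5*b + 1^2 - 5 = -a^2 + a*(-6*b - 5) + 7*b^2 - 3*b - 4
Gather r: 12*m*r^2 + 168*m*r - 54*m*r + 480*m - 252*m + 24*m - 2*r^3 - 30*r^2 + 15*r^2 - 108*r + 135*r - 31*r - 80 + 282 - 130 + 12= 252*m - 2*r^3 + r^2*(12*m - 15) + r*(114*m - 4) + 84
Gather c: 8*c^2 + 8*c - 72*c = 8*c^2 - 64*c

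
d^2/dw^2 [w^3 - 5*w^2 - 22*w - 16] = 6*w - 10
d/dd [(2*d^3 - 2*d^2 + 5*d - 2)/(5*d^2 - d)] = (10*d^4 - 4*d^3 - 23*d^2 + 20*d - 2)/(d^2*(25*d^2 - 10*d + 1))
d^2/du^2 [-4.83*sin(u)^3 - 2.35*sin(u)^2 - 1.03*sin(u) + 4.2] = 4.6525*sin(u) - 10.8675*sin(3*u) - 4.7*cos(2*u)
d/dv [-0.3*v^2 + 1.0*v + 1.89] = 1.0 - 0.6*v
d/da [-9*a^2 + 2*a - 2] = 2 - 18*a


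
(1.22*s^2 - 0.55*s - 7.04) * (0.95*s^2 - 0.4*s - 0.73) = 1.159*s^4 - 1.0105*s^3 - 7.3586*s^2 + 3.2175*s + 5.1392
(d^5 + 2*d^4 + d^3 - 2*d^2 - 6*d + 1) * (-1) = -d^5 - 2*d^4 - d^3 + 2*d^2 + 6*d - 1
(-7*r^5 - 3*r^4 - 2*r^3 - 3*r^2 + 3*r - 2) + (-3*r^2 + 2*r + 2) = -7*r^5 - 3*r^4 - 2*r^3 - 6*r^2 + 5*r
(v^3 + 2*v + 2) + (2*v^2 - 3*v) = v^3 + 2*v^2 - v + 2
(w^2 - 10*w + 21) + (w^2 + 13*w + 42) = 2*w^2 + 3*w + 63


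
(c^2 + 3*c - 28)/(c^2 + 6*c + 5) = (c^2 + 3*c - 28)/(c^2 + 6*c + 5)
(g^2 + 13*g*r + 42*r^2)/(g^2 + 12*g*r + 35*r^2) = (g + 6*r)/(g + 5*r)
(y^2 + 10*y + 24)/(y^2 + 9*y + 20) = (y + 6)/(y + 5)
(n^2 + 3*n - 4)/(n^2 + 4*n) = (n - 1)/n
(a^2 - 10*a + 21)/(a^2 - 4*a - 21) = (a - 3)/(a + 3)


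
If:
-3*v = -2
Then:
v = 2/3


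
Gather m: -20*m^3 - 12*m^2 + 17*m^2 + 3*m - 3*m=-20*m^3 + 5*m^2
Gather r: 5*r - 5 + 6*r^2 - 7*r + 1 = 6*r^2 - 2*r - 4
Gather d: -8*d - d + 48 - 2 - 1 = 45 - 9*d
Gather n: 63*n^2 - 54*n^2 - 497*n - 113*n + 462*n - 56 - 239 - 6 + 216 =9*n^2 - 148*n - 85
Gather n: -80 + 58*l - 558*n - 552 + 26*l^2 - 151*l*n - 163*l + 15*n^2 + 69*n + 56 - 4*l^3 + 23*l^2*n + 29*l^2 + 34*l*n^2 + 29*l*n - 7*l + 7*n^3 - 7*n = -4*l^3 + 55*l^2 - 112*l + 7*n^3 + n^2*(34*l + 15) + n*(23*l^2 - 122*l - 496) - 576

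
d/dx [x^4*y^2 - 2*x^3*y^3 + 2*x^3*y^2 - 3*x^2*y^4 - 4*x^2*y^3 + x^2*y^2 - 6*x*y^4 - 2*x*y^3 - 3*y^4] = 2*y^2*(2*x^3 - 3*x^2*y + 3*x^2 - 3*x*y^2 - 4*x*y + x - 3*y^2 - y)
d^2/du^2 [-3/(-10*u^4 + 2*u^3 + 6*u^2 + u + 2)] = 6*(6*(-10*u^2 + u + 1)*(-10*u^4 + 2*u^3 + 6*u^2 + u + 2) - (-40*u^3 + 6*u^2 + 12*u + 1)^2)/(-10*u^4 + 2*u^3 + 6*u^2 + u + 2)^3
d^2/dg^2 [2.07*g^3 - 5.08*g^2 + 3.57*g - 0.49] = 12.42*g - 10.16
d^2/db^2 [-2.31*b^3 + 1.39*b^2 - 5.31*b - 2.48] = 2.78 - 13.86*b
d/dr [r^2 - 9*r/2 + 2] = 2*r - 9/2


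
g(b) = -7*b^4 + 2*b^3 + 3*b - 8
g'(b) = -28*b^3 + 6*b^2 + 3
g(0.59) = -6.67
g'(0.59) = -0.66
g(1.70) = -51.54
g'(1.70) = -117.22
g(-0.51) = -10.27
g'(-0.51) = 8.27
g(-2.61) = -376.22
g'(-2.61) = 541.70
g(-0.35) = -9.24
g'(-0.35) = 4.94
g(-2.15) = -183.90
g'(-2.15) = 309.01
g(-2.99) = -629.91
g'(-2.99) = 805.11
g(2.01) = -99.99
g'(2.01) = -200.14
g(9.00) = -44450.00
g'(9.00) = -19923.00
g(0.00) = -8.00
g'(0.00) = 3.00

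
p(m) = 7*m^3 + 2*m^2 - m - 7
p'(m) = 21*m^2 + 4*m - 1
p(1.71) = 32.14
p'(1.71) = 67.25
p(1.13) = 4.52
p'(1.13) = 30.33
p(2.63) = 131.54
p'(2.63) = 154.77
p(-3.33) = -239.97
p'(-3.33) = 218.55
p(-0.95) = -10.25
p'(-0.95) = 14.15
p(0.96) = 0.08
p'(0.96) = 22.19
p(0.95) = -0.14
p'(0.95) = 21.75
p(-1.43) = -21.95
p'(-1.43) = 36.22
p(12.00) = 12365.00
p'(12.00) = 3071.00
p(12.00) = 12365.00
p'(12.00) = 3071.00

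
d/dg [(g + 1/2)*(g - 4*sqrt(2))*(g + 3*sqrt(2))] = 3*g^2 - 2*sqrt(2)*g + g - 24 - sqrt(2)/2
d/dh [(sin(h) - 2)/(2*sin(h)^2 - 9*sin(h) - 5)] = (8*sin(h) + cos(2*h) - 24)*cos(h)/(9*sin(h) + cos(2*h) + 4)^2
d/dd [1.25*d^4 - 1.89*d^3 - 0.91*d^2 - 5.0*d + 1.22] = 5.0*d^3 - 5.67*d^2 - 1.82*d - 5.0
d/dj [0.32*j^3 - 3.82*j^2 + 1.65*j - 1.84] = 0.96*j^2 - 7.64*j + 1.65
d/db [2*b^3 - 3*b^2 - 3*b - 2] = 6*b^2 - 6*b - 3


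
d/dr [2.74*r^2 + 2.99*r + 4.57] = 5.48*r + 2.99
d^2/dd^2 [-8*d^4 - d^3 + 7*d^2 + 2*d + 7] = -96*d^2 - 6*d + 14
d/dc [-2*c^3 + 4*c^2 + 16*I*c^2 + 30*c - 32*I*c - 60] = -6*c^2 + c*(8 + 32*I) + 30 - 32*I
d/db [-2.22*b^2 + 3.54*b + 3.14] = 3.54 - 4.44*b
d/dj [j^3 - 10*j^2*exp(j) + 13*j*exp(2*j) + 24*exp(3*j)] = -10*j^2*exp(j) + 3*j^2 + 26*j*exp(2*j) - 20*j*exp(j) + 72*exp(3*j) + 13*exp(2*j)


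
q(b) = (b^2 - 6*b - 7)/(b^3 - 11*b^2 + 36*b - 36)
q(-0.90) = 0.01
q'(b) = (2*b - 6)/(b^3 - 11*b^2 + 36*b - 36) + (-3*b^2 + 22*b - 36)*(b^2 - 6*b - 7)/(b^3 - 11*b^2 + 36*b - 36)^2 = (-b^4 + 12*b^3 - 9*b^2 - 226*b + 468)/(b^6 - 22*b^5 + 193*b^4 - 864*b^3 + 2088*b^2 - 2592*b + 1296)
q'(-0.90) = 0.11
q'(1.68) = 33.59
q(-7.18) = -0.07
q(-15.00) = -0.05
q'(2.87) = -310.57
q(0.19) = 0.27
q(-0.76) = 0.03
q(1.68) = 7.81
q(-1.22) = -0.02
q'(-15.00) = 0.00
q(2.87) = -45.15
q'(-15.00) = 0.00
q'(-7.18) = -0.00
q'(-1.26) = 0.07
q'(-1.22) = 0.07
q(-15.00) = -0.05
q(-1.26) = -0.02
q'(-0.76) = 0.13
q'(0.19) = 0.49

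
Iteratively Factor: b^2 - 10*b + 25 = (b - 5)*(b - 5)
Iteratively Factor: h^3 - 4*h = (h)*(h^2 - 4) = h*(h + 2)*(h - 2)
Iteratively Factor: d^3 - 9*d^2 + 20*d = (d)*(d^2 - 9*d + 20) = d*(d - 4)*(d - 5)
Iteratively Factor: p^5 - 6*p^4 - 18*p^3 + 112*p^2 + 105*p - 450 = (p - 5)*(p^4 - p^3 - 23*p^2 - 3*p + 90) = (p - 5)*(p - 2)*(p^3 + p^2 - 21*p - 45) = (p - 5)*(p - 2)*(p + 3)*(p^2 - 2*p - 15) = (p - 5)*(p - 2)*(p + 3)^2*(p - 5)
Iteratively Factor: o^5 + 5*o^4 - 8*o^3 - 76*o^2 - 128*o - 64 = (o - 4)*(o^4 + 9*o^3 + 28*o^2 + 36*o + 16) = (o - 4)*(o + 4)*(o^3 + 5*o^2 + 8*o + 4) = (o - 4)*(o + 2)*(o + 4)*(o^2 + 3*o + 2) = (o - 4)*(o + 2)^2*(o + 4)*(o + 1)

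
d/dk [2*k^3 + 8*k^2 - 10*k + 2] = 6*k^2 + 16*k - 10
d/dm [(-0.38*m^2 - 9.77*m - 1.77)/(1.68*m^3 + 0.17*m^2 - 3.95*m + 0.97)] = (0.6384*m^4 + 32.8272*m^3 + 12.0827*m^2 - 0.135400000000004*m - 16.4684)/(2.8224*m^6 + 0.5712*m^5 - 13.2431*m^4 + 1.9162*m^3 + 15.9323*m^2 - 7.663*m + 0.9409)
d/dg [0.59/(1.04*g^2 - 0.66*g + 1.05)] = (0.3894 - 1.2272*g)/(1.04*g^2 - 0.66*g + 1.05)^2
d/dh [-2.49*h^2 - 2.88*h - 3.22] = -4.98*h - 2.88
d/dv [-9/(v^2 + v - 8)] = 9*(2*v + 1)/(v^2 + v - 8)^2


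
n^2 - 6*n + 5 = (n - 5)*(n - 1)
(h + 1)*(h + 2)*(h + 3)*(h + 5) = h^4 + 11*h^3 + 41*h^2 + 61*h + 30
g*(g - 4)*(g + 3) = g^3 - g^2 - 12*g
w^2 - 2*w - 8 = (w - 4)*(w + 2)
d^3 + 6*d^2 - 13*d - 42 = (d - 3)*(d + 2)*(d + 7)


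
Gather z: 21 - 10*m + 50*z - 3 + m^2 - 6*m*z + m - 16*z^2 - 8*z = m^2 - 9*m - 16*z^2 + z*(42 - 6*m) + 18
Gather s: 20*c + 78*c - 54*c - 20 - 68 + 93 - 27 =44*c - 22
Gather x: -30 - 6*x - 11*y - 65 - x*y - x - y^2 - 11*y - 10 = x*(-y - 7) - y^2 - 22*y - 105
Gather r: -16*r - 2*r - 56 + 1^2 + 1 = -18*r - 54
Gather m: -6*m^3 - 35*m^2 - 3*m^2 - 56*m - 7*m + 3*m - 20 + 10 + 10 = -6*m^3 - 38*m^2 - 60*m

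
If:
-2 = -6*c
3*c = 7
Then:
No Solution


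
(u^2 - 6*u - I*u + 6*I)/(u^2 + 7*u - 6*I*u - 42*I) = (u^2 - u*(6 + I) + 6*I)/(u^2 + u*(7 - 6*I) - 42*I)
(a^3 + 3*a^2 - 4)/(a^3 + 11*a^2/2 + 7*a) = 2*(a^2 + a - 2)/(a*(2*a + 7))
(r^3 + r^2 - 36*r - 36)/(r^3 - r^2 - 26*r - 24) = (r + 6)/(r + 4)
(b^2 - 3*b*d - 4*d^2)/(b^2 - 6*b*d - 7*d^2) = (b - 4*d)/(b - 7*d)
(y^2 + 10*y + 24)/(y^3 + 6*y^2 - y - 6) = (y + 4)/(y^2 - 1)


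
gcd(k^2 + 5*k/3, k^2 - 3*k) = k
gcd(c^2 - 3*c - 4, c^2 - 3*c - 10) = 1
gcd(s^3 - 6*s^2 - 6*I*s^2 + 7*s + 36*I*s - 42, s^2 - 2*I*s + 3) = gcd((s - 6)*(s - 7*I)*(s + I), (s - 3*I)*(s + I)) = s + I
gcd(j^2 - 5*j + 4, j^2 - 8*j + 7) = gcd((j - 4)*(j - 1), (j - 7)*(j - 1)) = j - 1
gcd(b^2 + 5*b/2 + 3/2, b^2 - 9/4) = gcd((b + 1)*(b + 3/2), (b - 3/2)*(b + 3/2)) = b + 3/2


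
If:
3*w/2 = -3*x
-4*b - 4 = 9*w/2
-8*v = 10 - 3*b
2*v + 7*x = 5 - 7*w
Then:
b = -382/85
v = -499/170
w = 264/85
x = -132/85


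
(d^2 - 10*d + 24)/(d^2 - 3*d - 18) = (d - 4)/(d + 3)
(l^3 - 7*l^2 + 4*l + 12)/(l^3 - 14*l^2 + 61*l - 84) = (l^3 - 7*l^2 + 4*l + 12)/(l^3 - 14*l^2 + 61*l - 84)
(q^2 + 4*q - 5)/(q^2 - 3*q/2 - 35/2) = 2*(-q^2 - 4*q + 5)/(-2*q^2 + 3*q + 35)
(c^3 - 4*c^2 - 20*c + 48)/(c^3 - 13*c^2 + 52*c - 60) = (c + 4)/(c - 5)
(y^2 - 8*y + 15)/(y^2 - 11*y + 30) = (y - 3)/(y - 6)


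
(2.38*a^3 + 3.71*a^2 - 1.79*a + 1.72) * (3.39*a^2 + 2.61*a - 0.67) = 8.0682*a^5 + 18.7887*a^4 + 2.0204*a^3 - 1.3268*a^2 + 5.6885*a - 1.1524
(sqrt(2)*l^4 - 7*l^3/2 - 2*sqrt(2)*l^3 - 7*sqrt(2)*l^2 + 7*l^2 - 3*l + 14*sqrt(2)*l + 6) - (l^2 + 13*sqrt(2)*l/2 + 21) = sqrt(2)*l^4 - 7*l^3/2 - 2*sqrt(2)*l^3 - 7*sqrt(2)*l^2 + 6*l^2 - 3*l + 15*sqrt(2)*l/2 - 15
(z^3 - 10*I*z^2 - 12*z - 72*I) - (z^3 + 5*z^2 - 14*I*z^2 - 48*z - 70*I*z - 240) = -5*z^2 + 4*I*z^2 + 36*z + 70*I*z + 240 - 72*I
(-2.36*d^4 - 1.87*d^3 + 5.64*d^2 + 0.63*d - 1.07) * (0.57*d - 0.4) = -1.3452*d^5 - 0.1219*d^4 + 3.9628*d^3 - 1.8969*d^2 - 0.8619*d + 0.428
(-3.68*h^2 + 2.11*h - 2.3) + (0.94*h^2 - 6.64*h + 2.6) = -2.74*h^2 - 4.53*h + 0.3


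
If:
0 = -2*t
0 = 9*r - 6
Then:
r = 2/3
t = 0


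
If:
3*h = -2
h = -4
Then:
No Solution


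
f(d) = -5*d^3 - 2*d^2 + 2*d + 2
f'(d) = -15*d^2 - 4*d + 2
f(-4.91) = 535.82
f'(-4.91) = -339.98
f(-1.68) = 16.70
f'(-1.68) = -33.62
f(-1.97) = 28.53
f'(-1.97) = -48.33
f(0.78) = -0.03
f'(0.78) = -10.25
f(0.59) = 1.46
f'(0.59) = -5.58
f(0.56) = 1.61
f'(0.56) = -4.94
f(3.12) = -163.09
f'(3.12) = -156.50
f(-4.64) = 449.15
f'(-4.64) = -302.38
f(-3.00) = 113.00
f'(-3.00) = -121.00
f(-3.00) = 113.00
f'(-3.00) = -121.00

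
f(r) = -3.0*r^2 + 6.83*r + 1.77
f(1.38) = 5.48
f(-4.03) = -74.48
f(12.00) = -348.27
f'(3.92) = -16.69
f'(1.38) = -1.45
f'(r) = 6.83 - 6.0*r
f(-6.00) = -147.21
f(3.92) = -17.56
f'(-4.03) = 31.01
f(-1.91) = -22.22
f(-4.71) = -96.95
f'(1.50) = -2.17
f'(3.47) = -13.99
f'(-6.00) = 42.83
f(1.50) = 5.26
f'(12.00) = -65.17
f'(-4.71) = 35.09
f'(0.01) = 6.77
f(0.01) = 1.84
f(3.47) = -10.65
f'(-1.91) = 18.29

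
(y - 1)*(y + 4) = y^2 + 3*y - 4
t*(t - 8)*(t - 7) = t^3 - 15*t^2 + 56*t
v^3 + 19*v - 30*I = (v - 3*I)*(v - 2*I)*(v + 5*I)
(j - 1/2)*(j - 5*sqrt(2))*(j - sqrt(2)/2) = j^3 - 11*sqrt(2)*j^2/2 - j^2/2 + 11*sqrt(2)*j/4 + 5*j - 5/2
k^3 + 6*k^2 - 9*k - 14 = (k - 2)*(k + 1)*(k + 7)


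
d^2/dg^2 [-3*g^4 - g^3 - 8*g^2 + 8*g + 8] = -36*g^2 - 6*g - 16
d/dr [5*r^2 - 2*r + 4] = 10*r - 2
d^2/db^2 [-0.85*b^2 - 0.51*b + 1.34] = -1.70000000000000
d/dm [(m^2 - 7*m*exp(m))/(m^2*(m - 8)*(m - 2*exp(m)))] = (m*(-m + 7*exp(m))*(m - 2*exp(m)) + m*(m - 8)*(m - 7*exp(m))*(2*exp(m) - 1) + 2*(-m + 7*exp(m))*(m - 8)*(m - 2*exp(m)) + (m - 8)*(m - 2*exp(m))*(-7*m*exp(m) + 2*m - 7*exp(m)))/(m^2*(m - 8)^2*(m - 2*exp(m))^2)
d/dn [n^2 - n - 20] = 2*n - 1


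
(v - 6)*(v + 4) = v^2 - 2*v - 24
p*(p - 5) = p^2 - 5*p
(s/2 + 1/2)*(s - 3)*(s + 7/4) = s^3/2 - s^2/8 - 13*s/4 - 21/8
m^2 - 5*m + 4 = (m - 4)*(m - 1)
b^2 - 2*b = b*(b - 2)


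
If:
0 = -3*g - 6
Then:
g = -2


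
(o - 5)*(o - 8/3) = o^2 - 23*o/3 + 40/3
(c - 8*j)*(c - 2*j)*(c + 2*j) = c^3 - 8*c^2*j - 4*c*j^2 + 32*j^3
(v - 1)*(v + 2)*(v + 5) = v^3 + 6*v^2 + 3*v - 10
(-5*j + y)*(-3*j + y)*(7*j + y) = 105*j^3 - 41*j^2*y - j*y^2 + y^3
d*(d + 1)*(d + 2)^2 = d^4 + 5*d^3 + 8*d^2 + 4*d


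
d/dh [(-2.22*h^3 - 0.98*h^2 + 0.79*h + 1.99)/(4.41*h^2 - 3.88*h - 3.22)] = (-9.7902*h^4 + 17.2272*h^3 + 21.7637*h^2 - 11.2406*h + 5.1774)/(19.4481*h^4 - 34.2216*h^3 - 13.346*h^2 + 24.9872*h + 10.3684)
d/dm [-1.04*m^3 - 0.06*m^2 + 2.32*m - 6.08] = -3.12*m^2 - 0.12*m + 2.32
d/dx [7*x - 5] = 7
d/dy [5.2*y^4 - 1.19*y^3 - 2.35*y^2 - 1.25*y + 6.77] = 20.8*y^3 - 3.57*y^2 - 4.7*y - 1.25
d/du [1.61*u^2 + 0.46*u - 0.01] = 3.22*u + 0.46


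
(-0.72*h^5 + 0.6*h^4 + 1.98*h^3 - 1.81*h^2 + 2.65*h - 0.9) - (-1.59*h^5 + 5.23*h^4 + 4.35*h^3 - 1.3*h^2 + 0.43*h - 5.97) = 0.87*h^5 - 4.63*h^4 - 2.37*h^3 - 0.51*h^2 + 2.22*h + 5.07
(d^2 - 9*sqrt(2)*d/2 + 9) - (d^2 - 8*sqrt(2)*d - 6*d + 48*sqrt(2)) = 7*sqrt(2)*d/2 + 6*d - 48*sqrt(2) + 9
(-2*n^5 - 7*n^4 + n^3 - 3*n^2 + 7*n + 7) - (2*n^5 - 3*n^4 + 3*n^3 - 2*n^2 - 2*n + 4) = -4*n^5 - 4*n^4 - 2*n^3 - n^2 + 9*n + 3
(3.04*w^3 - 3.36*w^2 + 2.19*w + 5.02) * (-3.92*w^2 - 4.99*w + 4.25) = -11.9168*w^5 - 1.9984*w^4 + 21.1016*w^3 - 44.8865*w^2 - 15.7423*w + 21.335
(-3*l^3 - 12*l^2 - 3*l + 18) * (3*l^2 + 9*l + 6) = -9*l^5 - 63*l^4 - 135*l^3 - 45*l^2 + 144*l + 108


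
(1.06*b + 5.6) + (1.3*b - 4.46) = 2.36*b + 1.14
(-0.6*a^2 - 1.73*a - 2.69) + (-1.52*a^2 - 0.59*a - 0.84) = -2.12*a^2 - 2.32*a - 3.53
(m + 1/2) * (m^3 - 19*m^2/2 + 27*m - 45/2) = m^4 - 9*m^3 + 89*m^2/4 - 9*m - 45/4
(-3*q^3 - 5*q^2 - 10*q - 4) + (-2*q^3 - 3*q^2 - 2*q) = -5*q^3 - 8*q^2 - 12*q - 4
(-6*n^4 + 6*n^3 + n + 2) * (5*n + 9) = -30*n^5 - 24*n^4 + 54*n^3 + 5*n^2 + 19*n + 18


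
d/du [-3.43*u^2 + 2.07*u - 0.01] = 2.07 - 6.86*u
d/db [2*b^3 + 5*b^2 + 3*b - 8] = 6*b^2 + 10*b + 3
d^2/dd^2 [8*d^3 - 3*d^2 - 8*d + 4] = 48*d - 6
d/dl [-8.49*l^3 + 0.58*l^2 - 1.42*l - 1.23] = -25.47*l^2 + 1.16*l - 1.42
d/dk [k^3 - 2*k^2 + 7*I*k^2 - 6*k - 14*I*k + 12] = 3*k^2 + k*(-4 + 14*I) - 6 - 14*I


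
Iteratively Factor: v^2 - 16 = (v - 4)*(v + 4)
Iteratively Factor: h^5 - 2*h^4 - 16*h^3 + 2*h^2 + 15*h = (h + 1)*(h^4 - 3*h^3 - 13*h^2 + 15*h) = (h + 1)*(h + 3)*(h^3 - 6*h^2 + 5*h) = (h - 5)*(h + 1)*(h + 3)*(h^2 - h) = h*(h - 5)*(h + 1)*(h + 3)*(h - 1)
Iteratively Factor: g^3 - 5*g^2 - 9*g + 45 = (g - 3)*(g^2 - 2*g - 15) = (g - 5)*(g - 3)*(g + 3)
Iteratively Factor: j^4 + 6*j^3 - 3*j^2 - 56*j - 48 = (j + 1)*(j^3 + 5*j^2 - 8*j - 48) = (j + 1)*(j + 4)*(j^2 + j - 12) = (j - 3)*(j + 1)*(j + 4)*(j + 4)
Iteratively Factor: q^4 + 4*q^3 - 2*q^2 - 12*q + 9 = (q - 1)*(q^3 + 5*q^2 + 3*q - 9) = (q - 1)^2*(q^2 + 6*q + 9) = (q - 1)^2*(q + 3)*(q + 3)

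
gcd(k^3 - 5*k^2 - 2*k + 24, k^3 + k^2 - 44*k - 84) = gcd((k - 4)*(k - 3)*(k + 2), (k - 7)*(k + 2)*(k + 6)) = k + 2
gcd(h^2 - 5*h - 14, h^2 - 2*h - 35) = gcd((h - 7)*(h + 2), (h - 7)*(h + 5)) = h - 7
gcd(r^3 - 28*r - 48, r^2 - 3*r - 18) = r - 6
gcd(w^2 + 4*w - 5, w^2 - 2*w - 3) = 1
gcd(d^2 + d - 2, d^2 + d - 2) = d^2 + d - 2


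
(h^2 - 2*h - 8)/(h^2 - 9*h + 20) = (h + 2)/(h - 5)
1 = 1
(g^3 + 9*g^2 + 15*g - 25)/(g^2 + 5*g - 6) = (g^2 + 10*g + 25)/(g + 6)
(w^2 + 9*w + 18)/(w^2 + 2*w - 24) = (w + 3)/(w - 4)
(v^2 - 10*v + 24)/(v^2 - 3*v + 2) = (v^2 - 10*v + 24)/(v^2 - 3*v + 2)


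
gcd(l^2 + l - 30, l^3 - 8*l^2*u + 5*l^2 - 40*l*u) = 1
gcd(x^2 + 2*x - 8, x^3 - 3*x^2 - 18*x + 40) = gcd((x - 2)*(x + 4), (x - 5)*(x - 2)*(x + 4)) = x^2 + 2*x - 8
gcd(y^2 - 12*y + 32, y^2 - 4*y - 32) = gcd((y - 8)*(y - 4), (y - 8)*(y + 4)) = y - 8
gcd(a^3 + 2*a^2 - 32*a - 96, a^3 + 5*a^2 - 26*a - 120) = a + 4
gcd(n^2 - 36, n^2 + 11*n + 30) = n + 6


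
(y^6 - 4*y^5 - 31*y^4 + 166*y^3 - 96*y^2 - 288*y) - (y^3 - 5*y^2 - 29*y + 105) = y^6 - 4*y^5 - 31*y^4 + 165*y^3 - 91*y^2 - 259*y - 105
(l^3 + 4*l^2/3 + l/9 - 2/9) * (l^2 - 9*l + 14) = l^5 - 23*l^4/3 + 19*l^3/9 + 157*l^2/9 + 32*l/9 - 28/9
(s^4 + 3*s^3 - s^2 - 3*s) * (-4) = -4*s^4 - 12*s^3 + 4*s^2 + 12*s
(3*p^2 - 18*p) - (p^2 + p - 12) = 2*p^2 - 19*p + 12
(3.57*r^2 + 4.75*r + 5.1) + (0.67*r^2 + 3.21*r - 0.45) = 4.24*r^2 + 7.96*r + 4.65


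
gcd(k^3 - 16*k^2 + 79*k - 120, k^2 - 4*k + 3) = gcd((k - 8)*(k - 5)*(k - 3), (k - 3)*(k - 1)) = k - 3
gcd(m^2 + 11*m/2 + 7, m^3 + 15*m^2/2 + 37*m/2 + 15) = m + 2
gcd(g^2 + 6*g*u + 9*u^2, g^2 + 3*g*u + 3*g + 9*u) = g + 3*u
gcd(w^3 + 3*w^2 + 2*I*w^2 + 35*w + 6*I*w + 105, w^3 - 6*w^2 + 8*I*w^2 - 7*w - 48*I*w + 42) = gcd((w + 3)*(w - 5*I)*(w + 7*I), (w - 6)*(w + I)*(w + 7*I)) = w + 7*I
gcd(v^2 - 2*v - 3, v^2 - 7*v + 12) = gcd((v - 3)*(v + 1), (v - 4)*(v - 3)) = v - 3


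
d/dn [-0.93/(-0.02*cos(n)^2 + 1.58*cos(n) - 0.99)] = (0.0372*cos(n) - 1.4694)*sin(n)/(0.02*cos(n)^2 - 1.58*cos(n) + 0.99)^2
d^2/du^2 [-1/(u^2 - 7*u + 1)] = 2*(u^2 - 7*u - (2*u - 7)^2 + 1)/(u^2 - 7*u + 1)^3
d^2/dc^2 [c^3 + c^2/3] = 6*c + 2/3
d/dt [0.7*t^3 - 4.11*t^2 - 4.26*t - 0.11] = 2.1*t^2 - 8.22*t - 4.26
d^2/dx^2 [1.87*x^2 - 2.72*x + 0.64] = 3.74000000000000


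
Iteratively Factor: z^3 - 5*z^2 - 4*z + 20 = (z + 2)*(z^2 - 7*z + 10) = (z - 5)*(z + 2)*(z - 2)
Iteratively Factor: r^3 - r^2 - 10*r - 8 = (r + 2)*(r^2 - 3*r - 4) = (r - 4)*(r + 2)*(r + 1)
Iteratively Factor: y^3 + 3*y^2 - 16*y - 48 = (y + 3)*(y^2 - 16) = (y - 4)*(y + 3)*(y + 4)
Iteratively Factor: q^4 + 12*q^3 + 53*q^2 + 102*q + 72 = (q + 3)*(q^3 + 9*q^2 + 26*q + 24) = (q + 3)^2*(q^2 + 6*q + 8) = (q + 2)*(q + 3)^2*(q + 4)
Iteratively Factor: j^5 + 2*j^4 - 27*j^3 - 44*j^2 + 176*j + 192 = (j + 4)*(j^4 - 2*j^3 - 19*j^2 + 32*j + 48) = (j + 1)*(j + 4)*(j^3 - 3*j^2 - 16*j + 48) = (j - 4)*(j + 1)*(j + 4)*(j^2 + j - 12) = (j - 4)*(j - 3)*(j + 1)*(j + 4)*(j + 4)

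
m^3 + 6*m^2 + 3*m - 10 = (m - 1)*(m + 2)*(m + 5)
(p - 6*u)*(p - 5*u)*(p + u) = p^3 - 10*p^2*u + 19*p*u^2 + 30*u^3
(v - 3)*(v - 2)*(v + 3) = v^3 - 2*v^2 - 9*v + 18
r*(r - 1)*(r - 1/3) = r^3 - 4*r^2/3 + r/3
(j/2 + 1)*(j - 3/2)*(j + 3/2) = j^3/2 + j^2 - 9*j/8 - 9/4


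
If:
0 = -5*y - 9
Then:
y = -9/5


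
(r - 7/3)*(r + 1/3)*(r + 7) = r^3 + 5*r^2 - 133*r/9 - 49/9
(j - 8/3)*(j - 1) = j^2 - 11*j/3 + 8/3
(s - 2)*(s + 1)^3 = s^4 + s^3 - 3*s^2 - 5*s - 2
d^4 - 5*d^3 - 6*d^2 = d^2*(d - 6)*(d + 1)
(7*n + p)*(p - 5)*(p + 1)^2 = 7*n*p^3 - 21*n*p^2 - 63*n*p - 35*n + p^4 - 3*p^3 - 9*p^2 - 5*p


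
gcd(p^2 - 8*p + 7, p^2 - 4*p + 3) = p - 1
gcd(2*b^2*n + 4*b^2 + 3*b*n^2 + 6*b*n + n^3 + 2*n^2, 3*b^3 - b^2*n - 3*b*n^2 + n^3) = b + n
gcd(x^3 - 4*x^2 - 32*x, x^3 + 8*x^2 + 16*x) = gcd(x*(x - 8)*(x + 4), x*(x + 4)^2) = x^2 + 4*x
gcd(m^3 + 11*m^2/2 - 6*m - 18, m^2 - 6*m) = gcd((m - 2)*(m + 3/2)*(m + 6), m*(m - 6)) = 1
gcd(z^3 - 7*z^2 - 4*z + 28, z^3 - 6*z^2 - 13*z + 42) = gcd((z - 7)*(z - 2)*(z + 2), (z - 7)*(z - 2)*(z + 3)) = z^2 - 9*z + 14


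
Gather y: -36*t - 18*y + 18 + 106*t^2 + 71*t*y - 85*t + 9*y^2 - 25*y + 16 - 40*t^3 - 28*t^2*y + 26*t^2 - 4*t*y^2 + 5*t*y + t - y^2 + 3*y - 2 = -40*t^3 + 132*t^2 - 120*t + y^2*(8 - 4*t) + y*(-28*t^2 + 76*t - 40) + 32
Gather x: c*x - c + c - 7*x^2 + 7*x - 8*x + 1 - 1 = -7*x^2 + x*(c - 1)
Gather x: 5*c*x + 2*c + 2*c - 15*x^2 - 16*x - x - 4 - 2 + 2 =4*c - 15*x^2 + x*(5*c - 17) - 4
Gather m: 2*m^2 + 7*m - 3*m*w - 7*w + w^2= 2*m^2 + m*(7 - 3*w) + w^2 - 7*w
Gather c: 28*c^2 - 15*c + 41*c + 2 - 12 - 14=28*c^2 + 26*c - 24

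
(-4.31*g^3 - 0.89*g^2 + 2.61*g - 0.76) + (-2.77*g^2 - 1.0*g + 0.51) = -4.31*g^3 - 3.66*g^2 + 1.61*g - 0.25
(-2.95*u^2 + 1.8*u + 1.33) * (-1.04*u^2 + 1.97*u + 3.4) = 3.068*u^4 - 7.6835*u^3 - 7.8672*u^2 + 8.7401*u + 4.522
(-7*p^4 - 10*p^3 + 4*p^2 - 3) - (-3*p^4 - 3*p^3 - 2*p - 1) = -4*p^4 - 7*p^3 + 4*p^2 + 2*p - 2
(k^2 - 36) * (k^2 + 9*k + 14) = k^4 + 9*k^3 - 22*k^2 - 324*k - 504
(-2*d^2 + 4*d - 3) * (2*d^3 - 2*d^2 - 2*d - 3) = -4*d^5 + 12*d^4 - 10*d^3 + 4*d^2 - 6*d + 9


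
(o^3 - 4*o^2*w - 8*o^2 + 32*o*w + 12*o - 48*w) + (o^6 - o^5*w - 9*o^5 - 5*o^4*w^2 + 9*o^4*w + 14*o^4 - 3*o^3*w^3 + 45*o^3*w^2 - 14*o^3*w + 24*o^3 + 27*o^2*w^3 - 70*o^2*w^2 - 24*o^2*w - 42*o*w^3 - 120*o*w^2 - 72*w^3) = o^6 - o^5*w - 9*o^5 - 5*o^4*w^2 + 9*o^4*w + 14*o^4 - 3*o^3*w^3 + 45*o^3*w^2 - 14*o^3*w + 25*o^3 + 27*o^2*w^3 - 70*o^2*w^2 - 28*o^2*w - 8*o^2 - 42*o*w^3 - 120*o*w^2 + 32*o*w + 12*o - 72*w^3 - 48*w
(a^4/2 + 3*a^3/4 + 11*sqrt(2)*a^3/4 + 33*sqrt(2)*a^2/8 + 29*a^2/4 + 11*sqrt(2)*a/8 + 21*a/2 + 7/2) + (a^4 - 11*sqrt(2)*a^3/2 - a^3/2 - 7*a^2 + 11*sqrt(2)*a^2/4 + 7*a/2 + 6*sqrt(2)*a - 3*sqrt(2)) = 3*a^4/2 - 11*sqrt(2)*a^3/4 + a^3/4 + a^2/4 + 55*sqrt(2)*a^2/8 + 59*sqrt(2)*a/8 + 14*a - 3*sqrt(2) + 7/2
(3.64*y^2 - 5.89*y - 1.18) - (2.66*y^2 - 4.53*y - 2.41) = 0.98*y^2 - 1.36*y + 1.23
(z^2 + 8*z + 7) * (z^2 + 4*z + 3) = z^4 + 12*z^3 + 42*z^2 + 52*z + 21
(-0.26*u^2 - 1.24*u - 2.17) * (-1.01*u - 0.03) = 0.2626*u^3 + 1.2602*u^2 + 2.2289*u + 0.0651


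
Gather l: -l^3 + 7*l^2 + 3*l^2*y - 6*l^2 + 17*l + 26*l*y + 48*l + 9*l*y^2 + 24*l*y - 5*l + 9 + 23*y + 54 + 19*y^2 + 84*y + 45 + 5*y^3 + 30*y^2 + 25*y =-l^3 + l^2*(3*y + 1) + l*(9*y^2 + 50*y + 60) + 5*y^3 + 49*y^2 + 132*y + 108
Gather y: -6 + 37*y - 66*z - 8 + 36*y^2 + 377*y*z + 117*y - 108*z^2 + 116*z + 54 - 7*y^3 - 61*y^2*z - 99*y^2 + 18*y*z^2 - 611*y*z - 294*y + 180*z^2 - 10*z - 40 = -7*y^3 + y^2*(-61*z - 63) + y*(18*z^2 - 234*z - 140) + 72*z^2 + 40*z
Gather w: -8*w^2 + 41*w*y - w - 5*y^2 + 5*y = -8*w^2 + w*(41*y - 1) - 5*y^2 + 5*y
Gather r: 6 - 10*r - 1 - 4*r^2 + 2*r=-4*r^2 - 8*r + 5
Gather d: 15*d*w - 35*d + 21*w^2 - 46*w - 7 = d*(15*w - 35) + 21*w^2 - 46*w - 7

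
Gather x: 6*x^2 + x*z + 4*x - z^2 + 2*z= 6*x^2 + x*(z + 4) - z^2 + 2*z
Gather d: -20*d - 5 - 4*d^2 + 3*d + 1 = -4*d^2 - 17*d - 4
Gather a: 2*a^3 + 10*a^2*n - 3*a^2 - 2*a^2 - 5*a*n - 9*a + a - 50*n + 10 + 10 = 2*a^3 + a^2*(10*n - 5) + a*(-5*n - 8) - 50*n + 20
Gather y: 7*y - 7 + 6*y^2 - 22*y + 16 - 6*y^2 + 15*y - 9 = 0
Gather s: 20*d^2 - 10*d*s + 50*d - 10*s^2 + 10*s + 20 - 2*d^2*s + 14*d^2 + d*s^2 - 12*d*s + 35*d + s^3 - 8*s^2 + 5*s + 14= 34*d^2 + 85*d + s^3 + s^2*(d - 18) + s*(-2*d^2 - 22*d + 15) + 34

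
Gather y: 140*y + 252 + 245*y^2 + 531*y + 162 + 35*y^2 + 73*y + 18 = 280*y^2 + 744*y + 432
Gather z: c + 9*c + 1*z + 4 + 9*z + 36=10*c + 10*z + 40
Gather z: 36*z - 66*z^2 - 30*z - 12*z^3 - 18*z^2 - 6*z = -12*z^3 - 84*z^2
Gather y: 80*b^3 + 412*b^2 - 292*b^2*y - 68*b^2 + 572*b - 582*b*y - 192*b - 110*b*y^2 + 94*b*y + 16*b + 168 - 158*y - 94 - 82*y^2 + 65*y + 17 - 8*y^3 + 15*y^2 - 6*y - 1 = 80*b^3 + 344*b^2 + 396*b - 8*y^3 + y^2*(-110*b - 67) + y*(-292*b^2 - 488*b - 99) + 90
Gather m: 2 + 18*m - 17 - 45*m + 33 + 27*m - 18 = 0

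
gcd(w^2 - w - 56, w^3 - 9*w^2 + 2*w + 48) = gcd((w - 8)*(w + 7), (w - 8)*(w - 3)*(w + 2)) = w - 8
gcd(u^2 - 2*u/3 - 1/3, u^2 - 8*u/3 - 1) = u + 1/3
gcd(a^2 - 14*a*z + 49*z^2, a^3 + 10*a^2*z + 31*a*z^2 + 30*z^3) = 1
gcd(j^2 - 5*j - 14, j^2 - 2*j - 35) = j - 7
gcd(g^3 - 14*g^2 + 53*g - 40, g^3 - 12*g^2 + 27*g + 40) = g^2 - 13*g + 40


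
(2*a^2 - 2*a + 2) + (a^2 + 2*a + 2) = 3*a^2 + 4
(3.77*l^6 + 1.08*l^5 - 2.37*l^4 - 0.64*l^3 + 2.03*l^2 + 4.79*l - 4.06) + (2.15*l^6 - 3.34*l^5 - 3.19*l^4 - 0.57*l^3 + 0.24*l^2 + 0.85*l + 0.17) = 5.92*l^6 - 2.26*l^5 - 5.56*l^4 - 1.21*l^3 + 2.27*l^2 + 5.64*l - 3.89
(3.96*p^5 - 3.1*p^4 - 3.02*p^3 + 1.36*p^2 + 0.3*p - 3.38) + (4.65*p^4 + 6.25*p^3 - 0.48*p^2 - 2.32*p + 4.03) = 3.96*p^5 + 1.55*p^4 + 3.23*p^3 + 0.88*p^2 - 2.02*p + 0.65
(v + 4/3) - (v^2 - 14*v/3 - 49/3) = -v^2 + 17*v/3 + 53/3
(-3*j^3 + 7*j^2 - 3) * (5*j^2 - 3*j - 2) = -15*j^5 + 44*j^4 - 15*j^3 - 29*j^2 + 9*j + 6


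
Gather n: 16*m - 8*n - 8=16*m - 8*n - 8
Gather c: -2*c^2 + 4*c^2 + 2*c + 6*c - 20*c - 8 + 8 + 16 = 2*c^2 - 12*c + 16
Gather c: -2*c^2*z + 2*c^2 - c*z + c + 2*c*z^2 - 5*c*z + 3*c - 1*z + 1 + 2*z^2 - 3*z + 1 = c^2*(2 - 2*z) + c*(2*z^2 - 6*z + 4) + 2*z^2 - 4*z + 2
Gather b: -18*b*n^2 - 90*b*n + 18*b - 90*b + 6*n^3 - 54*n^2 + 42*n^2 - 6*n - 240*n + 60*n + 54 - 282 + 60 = b*(-18*n^2 - 90*n - 72) + 6*n^3 - 12*n^2 - 186*n - 168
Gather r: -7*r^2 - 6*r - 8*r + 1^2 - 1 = -7*r^2 - 14*r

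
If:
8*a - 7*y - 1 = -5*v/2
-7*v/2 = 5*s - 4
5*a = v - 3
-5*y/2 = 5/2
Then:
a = -27/41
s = 206/205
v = -12/41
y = -1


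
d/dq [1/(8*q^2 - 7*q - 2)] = (7 - 16*q)/(-8*q^2 + 7*q + 2)^2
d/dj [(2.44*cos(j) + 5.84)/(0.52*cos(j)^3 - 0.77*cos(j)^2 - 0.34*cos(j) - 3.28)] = (2.5376*cos(j)^3 + 7.2316*cos(j)^2 - 8.9936*cos(j) + 6.0176)*sin(j)/(0.2704*cos(j)^6 - 0.8008*cos(j)^5 + 0.2393*cos(j)^4 - 2.8876*cos(j)^3 + 5.1668*cos(j)^2 + 2.2304*cos(j) + 10.7584)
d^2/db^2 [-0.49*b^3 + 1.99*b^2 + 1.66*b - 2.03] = 3.98 - 2.94*b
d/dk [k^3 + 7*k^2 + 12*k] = 3*k^2 + 14*k + 12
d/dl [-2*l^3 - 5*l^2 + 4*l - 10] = -6*l^2 - 10*l + 4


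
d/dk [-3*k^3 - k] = -9*k^2 - 1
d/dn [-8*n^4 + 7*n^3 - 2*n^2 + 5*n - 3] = -32*n^3 + 21*n^2 - 4*n + 5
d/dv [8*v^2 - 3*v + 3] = 16*v - 3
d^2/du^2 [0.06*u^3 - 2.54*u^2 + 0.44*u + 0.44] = 0.36*u - 5.08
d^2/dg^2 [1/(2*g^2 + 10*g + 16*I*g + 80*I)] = (-g^2 - 5*g - 8*I*g + (2*g + 5 + 8*I)^2 - 40*I)/(g^2 + 5*g + 8*I*g + 40*I)^3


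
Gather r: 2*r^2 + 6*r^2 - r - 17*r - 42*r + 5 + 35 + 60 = 8*r^2 - 60*r + 100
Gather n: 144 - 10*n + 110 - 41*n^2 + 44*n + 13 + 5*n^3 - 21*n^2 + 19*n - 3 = 5*n^3 - 62*n^2 + 53*n + 264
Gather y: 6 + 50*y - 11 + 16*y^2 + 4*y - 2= 16*y^2 + 54*y - 7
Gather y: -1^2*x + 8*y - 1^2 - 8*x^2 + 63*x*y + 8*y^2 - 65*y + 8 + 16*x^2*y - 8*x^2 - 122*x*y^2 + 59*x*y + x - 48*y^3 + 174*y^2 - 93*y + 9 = -16*x^2 - 48*y^3 + y^2*(182 - 122*x) + y*(16*x^2 + 122*x - 150) + 16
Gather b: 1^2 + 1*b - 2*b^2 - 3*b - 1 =-2*b^2 - 2*b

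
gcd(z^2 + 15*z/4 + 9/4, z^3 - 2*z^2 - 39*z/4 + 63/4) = z + 3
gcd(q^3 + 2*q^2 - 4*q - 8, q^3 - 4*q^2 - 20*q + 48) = q - 2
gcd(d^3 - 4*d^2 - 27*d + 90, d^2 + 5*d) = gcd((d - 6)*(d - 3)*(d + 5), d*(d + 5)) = d + 5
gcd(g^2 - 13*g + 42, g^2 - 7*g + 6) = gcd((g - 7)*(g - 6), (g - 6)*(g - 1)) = g - 6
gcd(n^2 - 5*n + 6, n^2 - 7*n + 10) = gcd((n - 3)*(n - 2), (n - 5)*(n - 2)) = n - 2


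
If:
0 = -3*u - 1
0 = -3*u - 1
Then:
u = -1/3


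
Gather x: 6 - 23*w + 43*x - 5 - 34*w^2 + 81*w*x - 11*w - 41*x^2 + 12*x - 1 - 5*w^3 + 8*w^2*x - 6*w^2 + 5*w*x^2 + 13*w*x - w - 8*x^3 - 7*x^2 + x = -5*w^3 - 40*w^2 - 35*w - 8*x^3 + x^2*(5*w - 48) + x*(8*w^2 + 94*w + 56)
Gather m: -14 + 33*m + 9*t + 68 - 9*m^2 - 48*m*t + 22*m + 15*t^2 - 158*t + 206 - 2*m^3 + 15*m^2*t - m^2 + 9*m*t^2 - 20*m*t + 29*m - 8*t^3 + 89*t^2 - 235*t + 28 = -2*m^3 + m^2*(15*t - 10) + m*(9*t^2 - 68*t + 84) - 8*t^3 + 104*t^2 - 384*t + 288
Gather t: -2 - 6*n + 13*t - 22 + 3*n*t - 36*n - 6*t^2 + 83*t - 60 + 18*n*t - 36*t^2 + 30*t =-42*n - 42*t^2 + t*(21*n + 126) - 84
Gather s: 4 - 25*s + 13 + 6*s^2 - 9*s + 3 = 6*s^2 - 34*s + 20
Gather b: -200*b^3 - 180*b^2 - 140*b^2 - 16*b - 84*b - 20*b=-200*b^3 - 320*b^2 - 120*b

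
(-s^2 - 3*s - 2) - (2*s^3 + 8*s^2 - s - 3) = -2*s^3 - 9*s^2 - 2*s + 1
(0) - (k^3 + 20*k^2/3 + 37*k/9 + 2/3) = -k^3 - 20*k^2/3 - 37*k/9 - 2/3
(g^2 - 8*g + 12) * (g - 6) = g^3 - 14*g^2 + 60*g - 72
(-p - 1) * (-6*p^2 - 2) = 6*p^3 + 6*p^2 + 2*p + 2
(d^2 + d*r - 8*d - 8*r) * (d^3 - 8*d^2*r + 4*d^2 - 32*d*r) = d^5 - 7*d^4*r - 4*d^4 - 8*d^3*r^2 + 28*d^3*r - 32*d^3 + 32*d^2*r^2 + 224*d^2*r + 256*d*r^2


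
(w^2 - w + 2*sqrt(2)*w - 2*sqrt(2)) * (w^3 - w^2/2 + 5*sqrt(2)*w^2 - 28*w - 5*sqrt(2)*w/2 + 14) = w^5 - 3*w^4/2 + 7*sqrt(2)*w^4 - 21*sqrt(2)*w^3/2 - 15*w^3/2 - 105*sqrt(2)*w^2/2 + 12*w^2 - 4*w + 84*sqrt(2)*w - 28*sqrt(2)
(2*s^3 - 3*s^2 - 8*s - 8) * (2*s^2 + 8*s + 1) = 4*s^5 + 10*s^4 - 38*s^3 - 83*s^2 - 72*s - 8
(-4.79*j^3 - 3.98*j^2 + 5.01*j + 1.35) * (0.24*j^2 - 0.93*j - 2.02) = -1.1496*j^5 + 3.4995*j^4 + 14.5796*j^3 + 3.7043*j^2 - 11.3757*j - 2.727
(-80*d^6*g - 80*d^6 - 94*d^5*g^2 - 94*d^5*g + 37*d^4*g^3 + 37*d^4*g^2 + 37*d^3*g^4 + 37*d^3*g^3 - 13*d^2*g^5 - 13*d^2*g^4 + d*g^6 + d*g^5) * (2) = -160*d^6*g - 160*d^6 - 188*d^5*g^2 - 188*d^5*g + 74*d^4*g^3 + 74*d^4*g^2 + 74*d^3*g^4 + 74*d^3*g^3 - 26*d^2*g^5 - 26*d^2*g^4 + 2*d*g^6 + 2*d*g^5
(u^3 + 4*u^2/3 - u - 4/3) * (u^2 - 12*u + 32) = u^5 - 32*u^4/3 + 15*u^3 + 160*u^2/3 - 16*u - 128/3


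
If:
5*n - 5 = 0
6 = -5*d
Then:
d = -6/5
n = 1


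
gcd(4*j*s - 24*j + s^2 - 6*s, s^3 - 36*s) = s - 6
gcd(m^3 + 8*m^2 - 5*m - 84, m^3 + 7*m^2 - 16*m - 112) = m^2 + 11*m + 28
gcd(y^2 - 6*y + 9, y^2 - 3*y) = y - 3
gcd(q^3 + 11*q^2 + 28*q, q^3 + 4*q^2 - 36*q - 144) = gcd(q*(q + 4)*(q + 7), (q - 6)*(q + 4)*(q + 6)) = q + 4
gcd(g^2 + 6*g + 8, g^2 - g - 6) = g + 2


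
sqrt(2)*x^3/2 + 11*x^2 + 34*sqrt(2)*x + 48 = (x + 4*sqrt(2))*(x + 6*sqrt(2))*(sqrt(2)*x/2 + 1)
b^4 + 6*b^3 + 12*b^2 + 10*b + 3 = (b + 1)^3*(b + 3)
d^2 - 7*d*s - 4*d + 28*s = (d - 4)*(d - 7*s)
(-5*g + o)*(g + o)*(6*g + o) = -30*g^3 - 29*g^2*o + 2*g*o^2 + o^3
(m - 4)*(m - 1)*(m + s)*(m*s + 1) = m^4*s + m^3*s^2 - 5*m^3*s + m^3 - 5*m^2*s^2 + 5*m^2*s - 5*m^2 + 4*m*s^2 - 5*m*s + 4*m + 4*s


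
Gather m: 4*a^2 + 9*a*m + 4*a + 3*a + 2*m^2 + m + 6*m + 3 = 4*a^2 + 7*a + 2*m^2 + m*(9*a + 7) + 3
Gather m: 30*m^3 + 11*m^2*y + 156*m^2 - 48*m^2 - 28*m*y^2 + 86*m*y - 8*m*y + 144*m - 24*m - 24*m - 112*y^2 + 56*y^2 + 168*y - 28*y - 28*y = 30*m^3 + m^2*(11*y + 108) + m*(-28*y^2 + 78*y + 96) - 56*y^2 + 112*y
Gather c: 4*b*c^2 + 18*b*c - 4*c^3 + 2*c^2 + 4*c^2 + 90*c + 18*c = -4*c^3 + c^2*(4*b + 6) + c*(18*b + 108)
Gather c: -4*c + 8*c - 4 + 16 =4*c + 12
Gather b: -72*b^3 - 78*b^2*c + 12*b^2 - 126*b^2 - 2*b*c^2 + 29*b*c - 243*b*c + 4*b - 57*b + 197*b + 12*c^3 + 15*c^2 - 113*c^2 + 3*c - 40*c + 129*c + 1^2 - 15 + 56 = -72*b^3 + b^2*(-78*c - 114) + b*(-2*c^2 - 214*c + 144) + 12*c^3 - 98*c^2 + 92*c + 42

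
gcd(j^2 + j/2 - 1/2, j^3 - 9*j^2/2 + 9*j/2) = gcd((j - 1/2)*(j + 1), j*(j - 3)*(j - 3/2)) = 1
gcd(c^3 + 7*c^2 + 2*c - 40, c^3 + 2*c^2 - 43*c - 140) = c^2 + 9*c + 20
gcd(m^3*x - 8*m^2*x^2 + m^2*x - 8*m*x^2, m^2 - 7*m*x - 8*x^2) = -m + 8*x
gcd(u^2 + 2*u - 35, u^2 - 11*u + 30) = u - 5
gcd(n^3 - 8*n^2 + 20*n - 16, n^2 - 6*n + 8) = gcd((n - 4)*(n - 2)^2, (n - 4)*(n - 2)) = n^2 - 6*n + 8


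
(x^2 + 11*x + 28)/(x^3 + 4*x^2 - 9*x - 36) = (x + 7)/(x^2 - 9)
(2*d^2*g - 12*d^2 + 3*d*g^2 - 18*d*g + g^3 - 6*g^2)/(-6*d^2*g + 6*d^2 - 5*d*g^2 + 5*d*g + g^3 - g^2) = (-2*d*g + 12*d - g^2 + 6*g)/(6*d*g - 6*d - g^2 + g)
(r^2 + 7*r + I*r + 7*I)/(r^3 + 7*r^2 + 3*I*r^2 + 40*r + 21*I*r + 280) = (r + I)/(r^2 + 3*I*r + 40)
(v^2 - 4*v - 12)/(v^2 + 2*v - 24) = (v^2 - 4*v - 12)/(v^2 + 2*v - 24)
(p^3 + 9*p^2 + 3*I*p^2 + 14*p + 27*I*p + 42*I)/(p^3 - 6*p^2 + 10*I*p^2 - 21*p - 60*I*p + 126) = (p^2 + 9*p + 14)/(p^2 + p*(-6 + 7*I) - 42*I)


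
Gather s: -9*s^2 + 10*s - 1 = -9*s^2 + 10*s - 1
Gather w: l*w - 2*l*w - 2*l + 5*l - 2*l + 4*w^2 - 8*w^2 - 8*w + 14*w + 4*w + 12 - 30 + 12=l - 4*w^2 + w*(10 - l) - 6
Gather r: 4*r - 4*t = 4*r - 4*t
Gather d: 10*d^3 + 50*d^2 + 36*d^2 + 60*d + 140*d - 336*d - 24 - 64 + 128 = 10*d^3 + 86*d^2 - 136*d + 40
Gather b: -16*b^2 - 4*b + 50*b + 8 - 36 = -16*b^2 + 46*b - 28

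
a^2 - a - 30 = (a - 6)*(a + 5)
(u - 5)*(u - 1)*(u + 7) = u^3 + u^2 - 37*u + 35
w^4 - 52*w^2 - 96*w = w*(w - 8)*(w + 2)*(w + 6)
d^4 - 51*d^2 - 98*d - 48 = (d - 8)*(d + 1)^2*(d + 6)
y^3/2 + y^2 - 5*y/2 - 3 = (y/2 + 1/2)*(y - 2)*(y + 3)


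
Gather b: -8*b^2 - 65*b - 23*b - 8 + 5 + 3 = -8*b^2 - 88*b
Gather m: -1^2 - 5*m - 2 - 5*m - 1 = -10*m - 4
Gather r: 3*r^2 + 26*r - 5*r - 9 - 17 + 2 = 3*r^2 + 21*r - 24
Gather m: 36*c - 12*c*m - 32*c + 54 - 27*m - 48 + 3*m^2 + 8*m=4*c + 3*m^2 + m*(-12*c - 19) + 6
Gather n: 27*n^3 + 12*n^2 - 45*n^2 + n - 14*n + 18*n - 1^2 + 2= 27*n^3 - 33*n^2 + 5*n + 1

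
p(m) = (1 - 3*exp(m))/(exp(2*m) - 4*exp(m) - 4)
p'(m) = (1 - 3*exp(m))*(-2*exp(2*m) + 4*exp(m))/(exp(2*m) - 4*exp(m) - 4)^2 - 3*exp(m)/(exp(2*m) - 4*exp(m) - 4) = (3*exp(2*m) - 2*exp(m) + 16)*exp(m)/(exp(4*m) - 8*exp(3*m) + 8*exp(2*m) + 32*exp(m) + 16)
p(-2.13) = -0.14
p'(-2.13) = 0.09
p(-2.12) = -0.14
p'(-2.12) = 0.10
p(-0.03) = 0.28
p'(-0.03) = 0.34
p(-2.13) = -0.14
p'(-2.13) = 0.09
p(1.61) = -13.78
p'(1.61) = 392.27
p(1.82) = -1.86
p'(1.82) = 8.23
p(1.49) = 5.97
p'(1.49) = 69.17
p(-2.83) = -0.19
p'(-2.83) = 0.05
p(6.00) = -0.00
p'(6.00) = 0.01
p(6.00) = -0.00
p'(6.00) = 0.01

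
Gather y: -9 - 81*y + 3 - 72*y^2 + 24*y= -72*y^2 - 57*y - 6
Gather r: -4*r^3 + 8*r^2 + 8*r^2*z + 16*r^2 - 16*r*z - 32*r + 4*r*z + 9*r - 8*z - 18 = -4*r^3 + r^2*(8*z + 24) + r*(-12*z - 23) - 8*z - 18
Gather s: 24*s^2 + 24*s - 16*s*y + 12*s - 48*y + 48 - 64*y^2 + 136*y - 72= 24*s^2 + s*(36 - 16*y) - 64*y^2 + 88*y - 24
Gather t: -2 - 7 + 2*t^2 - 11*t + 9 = 2*t^2 - 11*t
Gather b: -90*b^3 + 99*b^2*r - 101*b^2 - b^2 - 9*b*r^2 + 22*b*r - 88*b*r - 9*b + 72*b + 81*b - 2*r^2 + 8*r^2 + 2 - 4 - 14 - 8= -90*b^3 + b^2*(99*r - 102) + b*(-9*r^2 - 66*r + 144) + 6*r^2 - 24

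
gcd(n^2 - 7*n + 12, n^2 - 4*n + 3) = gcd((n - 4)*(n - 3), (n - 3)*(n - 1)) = n - 3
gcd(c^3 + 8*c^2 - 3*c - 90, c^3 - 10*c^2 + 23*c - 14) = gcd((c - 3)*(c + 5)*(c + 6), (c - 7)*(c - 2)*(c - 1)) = 1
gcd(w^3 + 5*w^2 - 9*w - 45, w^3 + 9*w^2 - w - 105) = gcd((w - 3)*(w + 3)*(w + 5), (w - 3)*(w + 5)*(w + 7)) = w^2 + 2*w - 15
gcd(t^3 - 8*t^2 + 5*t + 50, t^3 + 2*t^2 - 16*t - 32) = t + 2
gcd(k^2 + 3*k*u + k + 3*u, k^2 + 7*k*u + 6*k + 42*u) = 1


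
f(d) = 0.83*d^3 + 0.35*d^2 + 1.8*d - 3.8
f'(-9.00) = 197.19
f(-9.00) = -596.72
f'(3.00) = 26.31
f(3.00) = 27.16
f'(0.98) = 4.88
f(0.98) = -0.92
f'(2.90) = 24.77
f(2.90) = 24.61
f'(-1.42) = 5.83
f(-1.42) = -8.03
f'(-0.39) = 1.91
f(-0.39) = -4.50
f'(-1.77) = 8.36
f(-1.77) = -10.49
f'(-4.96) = 59.59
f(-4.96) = -105.40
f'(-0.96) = 3.42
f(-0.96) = -5.94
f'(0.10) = 1.89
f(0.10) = -3.62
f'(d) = 2.49*d^2 + 0.7*d + 1.8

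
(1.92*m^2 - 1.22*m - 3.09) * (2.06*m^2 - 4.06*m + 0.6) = 3.9552*m^4 - 10.3084*m^3 - 0.2602*m^2 + 11.8134*m - 1.854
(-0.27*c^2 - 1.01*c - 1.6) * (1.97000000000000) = -0.5319*c^2 - 1.9897*c - 3.152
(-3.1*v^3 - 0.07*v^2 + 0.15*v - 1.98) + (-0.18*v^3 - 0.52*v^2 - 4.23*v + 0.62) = -3.28*v^3 - 0.59*v^2 - 4.08*v - 1.36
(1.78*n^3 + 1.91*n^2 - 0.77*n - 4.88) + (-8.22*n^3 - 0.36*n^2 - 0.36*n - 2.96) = -6.44*n^3 + 1.55*n^2 - 1.13*n - 7.84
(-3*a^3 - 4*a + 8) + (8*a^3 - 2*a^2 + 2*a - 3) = 5*a^3 - 2*a^2 - 2*a + 5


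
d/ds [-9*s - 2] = -9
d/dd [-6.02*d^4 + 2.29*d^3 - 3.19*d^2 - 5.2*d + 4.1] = -24.08*d^3 + 6.87*d^2 - 6.38*d - 5.2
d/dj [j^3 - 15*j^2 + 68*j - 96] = 3*j^2 - 30*j + 68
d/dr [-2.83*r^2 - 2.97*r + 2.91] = -5.66*r - 2.97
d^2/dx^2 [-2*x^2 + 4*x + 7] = -4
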